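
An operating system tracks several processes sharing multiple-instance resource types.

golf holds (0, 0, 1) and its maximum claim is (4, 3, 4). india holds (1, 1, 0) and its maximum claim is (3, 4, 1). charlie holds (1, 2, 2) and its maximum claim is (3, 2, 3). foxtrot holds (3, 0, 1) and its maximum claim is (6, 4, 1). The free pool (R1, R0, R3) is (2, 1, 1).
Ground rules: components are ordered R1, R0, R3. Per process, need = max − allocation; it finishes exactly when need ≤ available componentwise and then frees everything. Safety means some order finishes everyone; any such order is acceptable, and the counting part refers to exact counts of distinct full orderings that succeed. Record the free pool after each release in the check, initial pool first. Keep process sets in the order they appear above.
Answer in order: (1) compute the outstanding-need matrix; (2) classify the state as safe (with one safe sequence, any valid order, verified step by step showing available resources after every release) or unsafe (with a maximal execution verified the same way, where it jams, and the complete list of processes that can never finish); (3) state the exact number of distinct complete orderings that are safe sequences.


(1) Outstanding need per process (order R1, R0, R3):
  golf: (4, 3, 3)
  india: (2, 3, 1)
  charlie: (2, 0, 1)
  foxtrot: (3, 4, 0)
(2) The state is SAFE; one workable sequence: charlie, india, golf, foxtrot.
Key observation: reading the order forward, charlie is the first process whose need (2, 0, 1) meets the free pool (2, 1, 1) exactly on a resource it requests.
Step-by-step check:
  pool = (2, 1, 1)
  charlie needs (2, 0, 1) <= (2, 1, 1) -> finishes; pool += (1, 2, 2) = (3, 3, 3)
  india needs (2, 3, 1) <= (3, 3, 3) -> finishes; pool += (1, 1, 0) = (4, 4, 3)
  golf needs (4, 3, 3) <= (4, 4, 3) -> finishes; pool += (0, 0, 1) = (4, 4, 4)
  foxtrot needs (3, 4, 0) <= (4, 4, 4) -> finishes; pool += (3, 0, 1) = (7, 4, 5)
(3) Exactly 2 of the possible complete orderings are safe sequences.


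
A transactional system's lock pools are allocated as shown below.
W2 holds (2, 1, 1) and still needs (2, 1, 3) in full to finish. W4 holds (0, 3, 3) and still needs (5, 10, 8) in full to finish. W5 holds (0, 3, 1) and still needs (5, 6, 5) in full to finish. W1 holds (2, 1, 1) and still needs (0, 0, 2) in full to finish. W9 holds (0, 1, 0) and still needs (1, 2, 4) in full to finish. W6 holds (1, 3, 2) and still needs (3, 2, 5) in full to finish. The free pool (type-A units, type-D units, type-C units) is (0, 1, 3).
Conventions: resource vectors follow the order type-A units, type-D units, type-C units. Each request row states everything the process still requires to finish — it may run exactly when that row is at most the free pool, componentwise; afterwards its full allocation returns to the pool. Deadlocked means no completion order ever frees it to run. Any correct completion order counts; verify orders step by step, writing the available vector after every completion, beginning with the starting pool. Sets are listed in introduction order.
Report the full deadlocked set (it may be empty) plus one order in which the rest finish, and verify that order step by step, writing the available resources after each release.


The deadlocked set is empty.
Key observation: there is always a runnable process — W1 first — so the state unwinds completely.
The rest can finish in the order W1, W2, W9, W6, W5, W4. Verifying each step:
  pool = (0, 1, 3)
  run W1 (needs (0, 0, 2), free (0, 1, 3)); after release of (2, 1, 1) the pool is (2, 2, 4)
  run W2 (needs (2, 1, 3), free (2, 2, 4)); after release of (2, 1, 1) the pool is (4, 3, 5)
  run W9 (needs (1, 2, 4), free (4, 3, 5)); after release of (0, 1, 0) the pool is (4, 4, 5)
  run W6 (needs (3, 2, 5), free (4, 4, 5)); after release of (1, 3, 2) the pool is (5, 7, 7)
  run W5 (needs (5, 6, 5), free (5, 7, 7)); after release of (0, 3, 1) the pool is (5, 10, 8)
  run W4 (needs (5, 10, 8), free (5, 10, 8)); after release of (0, 3, 3) the pool is (5, 13, 11)


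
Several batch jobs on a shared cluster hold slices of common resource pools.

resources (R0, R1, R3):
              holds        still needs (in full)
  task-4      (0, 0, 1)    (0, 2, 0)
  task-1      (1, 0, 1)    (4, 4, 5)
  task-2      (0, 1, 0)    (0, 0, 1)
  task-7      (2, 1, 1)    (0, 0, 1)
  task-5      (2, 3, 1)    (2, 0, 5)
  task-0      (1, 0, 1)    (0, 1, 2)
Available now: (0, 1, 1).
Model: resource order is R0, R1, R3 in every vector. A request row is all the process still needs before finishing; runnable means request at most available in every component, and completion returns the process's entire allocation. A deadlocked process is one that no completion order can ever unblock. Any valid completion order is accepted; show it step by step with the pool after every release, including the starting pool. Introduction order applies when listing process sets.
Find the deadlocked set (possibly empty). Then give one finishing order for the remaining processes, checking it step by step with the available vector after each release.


Deadlocked: task-1 and task-5.
Key observation: the pool after task-2, task-7, task-0, task-4 is (3, 3, 4); every surviving request exceeds it in R3, so progress ends there.
One completion order for the rest: task-2, task-7, task-0, task-4. Walking it through:
  pool = (0, 1, 1)
  run task-2 (needs (0, 0, 1), free (0, 1, 1)); after release of (0, 1, 0) the pool is (0, 2, 1)
  run task-7 (needs (0, 0, 1), free (0, 2, 1)); after release of (2, 1, 1) the pool is (2, 3, 2)
  run task-0 (needs (0, 1, 2), free (2, 3, 2)); after release of (1, 0, 1) the pool is (3, 3, 3)
  run task-4 (needs (0, 2, 0), free (3, 3, 3)); after release of (0, 0, 1) the pool is (3, 3, 4)
The stuck group stays short no matter what:
  blocked: task-1 wants (4, 4, 5), pool (3, 3, 4) — not enough R0, R1 and R3
  blocked: task-5 wants (2, 0, 5), pool (3, 3, 4) — not enough R3


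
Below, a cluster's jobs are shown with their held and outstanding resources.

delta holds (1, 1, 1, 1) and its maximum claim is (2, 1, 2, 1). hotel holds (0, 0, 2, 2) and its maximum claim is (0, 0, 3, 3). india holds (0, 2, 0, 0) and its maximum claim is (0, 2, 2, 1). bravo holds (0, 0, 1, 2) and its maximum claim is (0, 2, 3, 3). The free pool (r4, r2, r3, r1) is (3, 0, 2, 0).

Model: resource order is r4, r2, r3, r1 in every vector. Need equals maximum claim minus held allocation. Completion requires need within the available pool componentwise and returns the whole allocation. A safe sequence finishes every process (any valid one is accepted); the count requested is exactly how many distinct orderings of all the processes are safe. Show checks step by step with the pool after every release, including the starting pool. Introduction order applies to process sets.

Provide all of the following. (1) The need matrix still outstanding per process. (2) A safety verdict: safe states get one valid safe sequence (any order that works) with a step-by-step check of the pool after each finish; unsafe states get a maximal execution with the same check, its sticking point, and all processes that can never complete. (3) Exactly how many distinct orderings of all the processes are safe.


(1) Need matrix, components ordered r4, r2, r3, r1:
  delta: (1, 0, 1, 0)
  hotel: (0, 0, 1, 1)
  india: (0, 0, 2, 1)
  bravo: (0, 2, 2, 1)
(2) SAFE. One safe sequence: delta, hotel, india, bravo.
Key observation: at hotel the run first touches a limit — (0, 0, 1, 1) against (4, 1, 3, 1), exact on a resource it actually requests.
Step-by-step check:
  pool = (3, 0, 2, 0)
  delta needs (1, 0, 1, 0) <= (3, 0, 2, 0) -> finishes; pool += (1, 1, 1, 1) = (4, 1, 3, 1)
  hotel needs (0, 0, 1, 1) <= (4, 1, 3, 1) -> finishes; pool += (0, 0, 2, 2) = (4, 1, 5, 3)
  india needs (0, 0, 2, 1) <= (4, 1, 5, 3) -> finishes; pool += (0, 2, 0, 0) = (4, 3, 5, 3)
  bravo needs (0, 2, 2, 1) <= (4, 3, 5, 3) -> finishes; pool += (0, 0, 1, 2) = (4, 3, 6, 5)
(3) The exact count: 3 of the possible complete orderings are safe sequences.


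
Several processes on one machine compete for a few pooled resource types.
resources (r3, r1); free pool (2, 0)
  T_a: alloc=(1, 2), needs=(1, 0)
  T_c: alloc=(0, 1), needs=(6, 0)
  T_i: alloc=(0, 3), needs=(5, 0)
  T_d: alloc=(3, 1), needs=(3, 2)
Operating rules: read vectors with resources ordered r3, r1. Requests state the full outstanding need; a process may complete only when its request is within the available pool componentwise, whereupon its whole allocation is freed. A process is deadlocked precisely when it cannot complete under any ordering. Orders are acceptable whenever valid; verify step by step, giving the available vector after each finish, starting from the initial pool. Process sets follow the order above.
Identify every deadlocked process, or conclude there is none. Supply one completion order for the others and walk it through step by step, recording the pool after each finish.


The deadlocked set is empty.
Key observation: T_a can run right away; the returned allocation unlocks the remaining processes in turn.
One completion order for the rest: T_a, T_d, T_c, T_i. Check, step by step:
  pool = (2, 0)
  T_a: need (1, 0) fits (2, 0); releases (1, 2), pool now (3, 2)
  T_d: need (3, 2) fits (3, 2); releases (3, 1), pool now (6, 3)
  T_c: need (6, 0) fits (6, 3); releases (0, 1), pool now (6, 4)
  T_i: need (5, 0) fits (6, 4); releases (0, 3), pool now (6, 7)


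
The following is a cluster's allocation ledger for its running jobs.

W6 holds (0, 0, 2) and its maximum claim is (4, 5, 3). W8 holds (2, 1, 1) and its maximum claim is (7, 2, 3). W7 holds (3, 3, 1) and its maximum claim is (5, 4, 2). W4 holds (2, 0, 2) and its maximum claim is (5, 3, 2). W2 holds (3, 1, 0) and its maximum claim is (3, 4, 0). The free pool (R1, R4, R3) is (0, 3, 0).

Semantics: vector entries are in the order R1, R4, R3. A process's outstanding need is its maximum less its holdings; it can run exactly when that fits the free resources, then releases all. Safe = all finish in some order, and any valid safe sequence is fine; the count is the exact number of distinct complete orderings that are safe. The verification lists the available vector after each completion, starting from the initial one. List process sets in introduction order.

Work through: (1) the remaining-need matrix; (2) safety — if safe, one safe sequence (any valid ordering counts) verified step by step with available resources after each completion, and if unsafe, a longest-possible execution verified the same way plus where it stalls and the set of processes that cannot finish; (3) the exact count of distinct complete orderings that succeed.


(1) Remaining need (order R1, R4, R3):
  W6: (4, 5, 1)
  W8: (5, 1, 2)
  W7: (2, 1, 1)
  W4: (3, 3, 0)
  W2: (0, 3, 0)
(2) SAFE — a valid safe sequence is W2, W4, W8, W6, W7.
Key observation: the order's first zero-slack moment is W2 ((0, 3, 0) needed, (0, 3, 0) free — a requested resource with nothing to spare).
Check, step by step:
  pool = (0, 3, 0)
  W2 needs (0, 3, 0) <= (0, 3, 0) -> finishes; pool += (3, 1, 0) = (3, 4, 0)
  W4 needs (3, 3, 0) <= (3, 4, 0) -> finishes; pool += (2, 0, 2) = (5, 4, 2)
  W8 needs (5, 1, 2) <= (5, 4, 2) -> finishes; pool += (2, 1, 1) = (7, 5, 3)
  W6 needs (4, 5, 1) <= (7, 5, 3) -> finishes; pool += (0, 0, 2) = (7, 5, 5)
  W7 needs (2, 1, 1) <= (7, 5, 5) -> finishes; pool += (3, 3, 1) = (10, 8, 6)
(3) The exact count: 4 of the possible complete orderings are safe sequences.


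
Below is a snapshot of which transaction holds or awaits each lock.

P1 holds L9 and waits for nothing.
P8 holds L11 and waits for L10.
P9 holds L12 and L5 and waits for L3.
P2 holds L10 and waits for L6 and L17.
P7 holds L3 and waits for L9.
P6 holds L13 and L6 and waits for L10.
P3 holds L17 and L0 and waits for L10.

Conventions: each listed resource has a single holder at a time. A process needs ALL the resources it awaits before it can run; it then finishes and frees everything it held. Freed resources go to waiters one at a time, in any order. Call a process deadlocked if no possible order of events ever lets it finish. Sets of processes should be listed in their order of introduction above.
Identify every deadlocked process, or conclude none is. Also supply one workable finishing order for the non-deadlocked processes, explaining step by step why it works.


Deadlocked set: P8, P2, P6 and P3.
Key observation: the wait chain closes on itself along P2 -> P6 -> P2; P3 is caught in further circular waits and P8 waits into the deadlock from upstream.
The rest can finish in the order P1, P7, P9.
Walking it through:
  P1 waits on nothing -> runs at once and releases L9
  run P7 (all its waits — L9 — are resolved); releases L3
  run P9 (all its waits — L3 — are resolved); releases L12 and L5


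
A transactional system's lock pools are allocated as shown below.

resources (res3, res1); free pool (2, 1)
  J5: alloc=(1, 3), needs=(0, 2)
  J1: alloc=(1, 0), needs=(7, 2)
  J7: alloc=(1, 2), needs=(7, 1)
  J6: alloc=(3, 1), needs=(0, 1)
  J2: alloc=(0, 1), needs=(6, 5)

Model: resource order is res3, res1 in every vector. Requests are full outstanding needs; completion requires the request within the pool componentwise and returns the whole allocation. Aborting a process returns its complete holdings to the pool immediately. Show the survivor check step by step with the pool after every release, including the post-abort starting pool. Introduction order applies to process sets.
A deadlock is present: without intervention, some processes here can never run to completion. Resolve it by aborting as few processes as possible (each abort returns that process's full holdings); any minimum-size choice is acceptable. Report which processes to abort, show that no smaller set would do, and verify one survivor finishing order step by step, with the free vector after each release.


Minimum abort set: J7.
Key observation: the returned (1, 2) from J7 is what brings J1 — unrunnable before, under any order — into play at step 3.
Why nothing smaller works: aborting no one leaves the state deadlocked as given.
One survivor order: J5, J6, J1, J2. Verifying each step (post-abort pool first):
  pool = (3, 3)
  run J5 (needs (0, 2), free (3, 3)); after release of (1, 3) the pool is (4, 6)
  run J6 (needs (0, 1), free (4, 6)); after release of (3, 1) the pool is (7, 7)
  run J1 (needs (7, 2), free (7, 7)); after release of (1, 0) the pool is (8, 7)
  run J2 (needs (6, 5), free (8, 7)); after release of (0, 1) the pool is (8, 8)


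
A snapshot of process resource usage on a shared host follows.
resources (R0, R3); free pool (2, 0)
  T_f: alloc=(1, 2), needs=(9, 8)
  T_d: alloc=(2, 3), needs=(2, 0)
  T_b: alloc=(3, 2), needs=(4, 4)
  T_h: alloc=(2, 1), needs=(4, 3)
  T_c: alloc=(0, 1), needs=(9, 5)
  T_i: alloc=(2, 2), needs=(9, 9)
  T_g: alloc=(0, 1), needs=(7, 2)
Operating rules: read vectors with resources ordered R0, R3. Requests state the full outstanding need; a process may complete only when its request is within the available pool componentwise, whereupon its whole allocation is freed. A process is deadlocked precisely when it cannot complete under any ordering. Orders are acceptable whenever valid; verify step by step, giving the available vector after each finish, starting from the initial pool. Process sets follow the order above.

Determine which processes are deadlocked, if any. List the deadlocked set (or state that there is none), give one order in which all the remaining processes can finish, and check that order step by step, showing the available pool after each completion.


No process is deadlocked.
Key observation: there is always a runnable process — T_d first — so the state unwinds completely.
The rest can finish in the order T_d, T_h, T_b, T_g, T_c, T_f, T_i. Step-by-step check:
  pool = (2, 0)
  run T_d (needs (2, 0), free (2, 0)); after release of (2, 3) the pool is (4, 3)
  run T_h (needs (4, 3), free (4, 3)); after release of (2, 1) the pool is (6, 4)
  run T_b (needs (4, 4), free (6, 4)); after release of (3, 2) the pool is (9, 6)
  run T_g (needs (7, 2), free (9, 6)); after release of (0, 1) the pool is (9, 7)
  run T_c (needs (9, 5), free (9, 7)); after release of (0, 1) the pool is (9, 8)
  run T_f (needs (9, 8), free (9, 8)); after release of (1, 2) the pool is (10, 10)
  run T_i (needs (9, 9), free (10, 10)); after release of (2, 2) the pool is (12, 12)


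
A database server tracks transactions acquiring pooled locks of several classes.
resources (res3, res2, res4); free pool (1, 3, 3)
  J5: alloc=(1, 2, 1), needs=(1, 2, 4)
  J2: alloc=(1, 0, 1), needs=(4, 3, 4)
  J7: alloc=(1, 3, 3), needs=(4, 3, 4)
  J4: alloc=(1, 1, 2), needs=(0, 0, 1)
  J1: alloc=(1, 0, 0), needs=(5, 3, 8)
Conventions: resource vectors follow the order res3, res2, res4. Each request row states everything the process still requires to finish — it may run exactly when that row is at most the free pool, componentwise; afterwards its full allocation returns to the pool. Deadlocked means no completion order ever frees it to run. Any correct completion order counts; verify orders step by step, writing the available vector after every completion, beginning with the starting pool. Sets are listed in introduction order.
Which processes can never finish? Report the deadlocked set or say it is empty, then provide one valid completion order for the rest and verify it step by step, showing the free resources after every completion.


Deadlocked: J2, J7 and J1.
Key observation: after J4, J5 complete, (3, 6, 6) is the best the pool ever gets, yet each leftover process wants more res3.
One completion order for the rest: J4, J5. Step-by-step check:
  pool = (1, 3, 3)
  J4 needs (0, 0, 1) <= (1, 3, 3) -> finishes; pool += (1, 1, 2) = (2, 4, 5)
  J5 needs (1, 2, 4) <= (2, 4, 5) -> finishes; pool += (1, 2, 1) = (3, 6, 6)
The blocked processes can never fit:
  J2 still needs (4, 3, 4) but only (3, 6, 6) is free — short on res3
  J7 still needs (4, 3, 4) but only (3, 6, 6) is free — short on res3
  J1 still needs (5, 3, 8) but only (3, 6, 6) is free — short on res3 and res4


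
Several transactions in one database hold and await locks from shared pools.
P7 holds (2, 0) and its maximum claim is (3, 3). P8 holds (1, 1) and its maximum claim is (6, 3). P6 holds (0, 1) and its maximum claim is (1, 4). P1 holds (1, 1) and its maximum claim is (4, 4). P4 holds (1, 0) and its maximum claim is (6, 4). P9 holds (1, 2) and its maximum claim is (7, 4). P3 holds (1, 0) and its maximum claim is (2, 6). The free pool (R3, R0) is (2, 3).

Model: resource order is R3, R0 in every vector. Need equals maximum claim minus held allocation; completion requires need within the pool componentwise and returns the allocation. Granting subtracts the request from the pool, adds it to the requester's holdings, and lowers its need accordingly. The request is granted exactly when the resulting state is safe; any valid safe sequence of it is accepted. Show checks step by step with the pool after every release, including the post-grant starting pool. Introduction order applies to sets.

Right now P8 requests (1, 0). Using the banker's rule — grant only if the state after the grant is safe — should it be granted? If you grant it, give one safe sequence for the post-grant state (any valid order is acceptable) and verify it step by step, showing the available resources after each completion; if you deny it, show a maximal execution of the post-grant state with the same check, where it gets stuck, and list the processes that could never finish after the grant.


GRANT: granting preserves safety; a valid post-grant sequence is P7, P1, P8, P9, P3, P6, P4.
Key observation: the transfer keeps a workable pool ((1, 3)); P7 starts the safe sequence.
Verifying the post-grant state step by step:
  pool = (1, 3)
  run P7 (needs (1, 3), free (1, 3)); after release of (2, 0) the pool is (3, 3)
  run P1 (needs (3, 3), free (3, 3)); after release of (1, 1) the pool is (4, 4)
  run P8 (needs (4, 2), free (4, 4)); after release of (2, 1) the pool is (6, 5)
  run P9 (needs (6, 2), free (6, 5)); after release of (1, 2) the pool is (7, 7)
  run P3 (needs (1, 6), free (7, 7)); after release of (1, 0) the pool is (8, 7)
  run P6 (needs (1, 3), free (8, 7)); after release of (0, 1) the pool is (8, 8)
  run P4 (needs (5, 4), free (8, 8)); after release of (1, 0) the pool is (9, 8)


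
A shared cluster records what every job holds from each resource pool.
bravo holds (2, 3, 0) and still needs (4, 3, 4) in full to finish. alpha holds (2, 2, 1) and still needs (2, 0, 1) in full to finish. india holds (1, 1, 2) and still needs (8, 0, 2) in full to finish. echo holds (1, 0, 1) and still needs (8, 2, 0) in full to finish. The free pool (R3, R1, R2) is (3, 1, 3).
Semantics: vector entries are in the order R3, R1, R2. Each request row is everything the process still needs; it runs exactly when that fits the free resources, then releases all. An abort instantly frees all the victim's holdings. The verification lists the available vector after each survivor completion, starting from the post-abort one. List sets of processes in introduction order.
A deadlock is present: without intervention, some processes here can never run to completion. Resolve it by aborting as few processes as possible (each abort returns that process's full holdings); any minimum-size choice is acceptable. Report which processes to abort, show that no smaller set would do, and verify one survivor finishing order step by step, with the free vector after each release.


Abort india.
Key observation: before aborting india, echo was permanently blocked — no order could ever run it; afterwards it completes at step 3.
Minimality: the empty abort set fails — the state is deadlocked as it stands.
Survivors finish in the order: alpha, bravo, echo. Walking it through (pool after the aborts first):
  pool = (4, 2, 5)
  run alpha (needs (2, 0, 1), free (4, 2, 5)); after release of (2, 2, 1) the pool is (6, 4, 6)
  run bravo (needs (4, 3, 4), free (6, 4, 6)); after release of (2, 3, 0) the pool is (8, 7, 6)
  run echo (needs (8, 2, 0), free (8, 7, 6)); after release of (1, 0, 1) the pool is (9, 7, 7)


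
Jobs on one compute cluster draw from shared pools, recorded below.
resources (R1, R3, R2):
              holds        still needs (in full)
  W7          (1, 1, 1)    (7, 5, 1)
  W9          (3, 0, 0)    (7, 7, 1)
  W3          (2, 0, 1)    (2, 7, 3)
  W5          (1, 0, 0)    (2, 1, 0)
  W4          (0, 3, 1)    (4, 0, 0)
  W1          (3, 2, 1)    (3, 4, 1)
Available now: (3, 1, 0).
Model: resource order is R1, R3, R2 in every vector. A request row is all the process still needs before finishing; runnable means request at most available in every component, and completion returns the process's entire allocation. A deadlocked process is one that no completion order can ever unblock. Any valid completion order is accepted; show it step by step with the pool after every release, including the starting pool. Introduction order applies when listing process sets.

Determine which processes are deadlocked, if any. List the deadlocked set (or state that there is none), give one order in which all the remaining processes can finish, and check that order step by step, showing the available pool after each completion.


No process is deadlocked.
Key observation: W5 leads a chain of completions in which each release enables another process.
A valid finishing order for the others: W5, W4, W1, W7, W3, W9. Step-by-step check:
  pool = (3, 1, 0)
  run W5 (needs (2, 1, 0), free (3, 1, 0)); after release of (1, 0, 0) the pool is (4, 1, 0)
  run W4 (needs (4, 0, 0), free (4, 1, 0)); after release of (0, 3, 1) the pool is (4, 4, 1)
  run W1 (needs (3, 4, 1), free (4, 4, 1)); after release of (3, 2, 1) the pool is (7, 6, 2)
  run W7 (needs (7, 5, 1), free (7, 6, 2)); after release of (1, 1, 1) the pool is (8, 7, 3)
  run W3 (needs (2, 7, 3), free (8, 7, 3)); after release of (2, 0, 1) the pool is (10, 7, 4)
  run W9 (needs (7, 7, 1), free (10, 7, 4)); after release of (3, 0, 0) the pool is (13, 7, 4)


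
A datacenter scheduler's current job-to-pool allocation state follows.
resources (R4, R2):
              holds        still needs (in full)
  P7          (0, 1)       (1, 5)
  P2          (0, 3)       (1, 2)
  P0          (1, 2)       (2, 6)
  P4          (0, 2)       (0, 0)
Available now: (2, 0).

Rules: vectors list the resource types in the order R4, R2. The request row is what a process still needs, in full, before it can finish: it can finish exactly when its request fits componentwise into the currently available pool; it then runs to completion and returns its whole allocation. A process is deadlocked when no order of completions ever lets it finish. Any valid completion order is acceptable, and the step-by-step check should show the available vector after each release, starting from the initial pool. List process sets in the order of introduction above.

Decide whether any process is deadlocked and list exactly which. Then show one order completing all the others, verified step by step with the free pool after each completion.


No process is deadlocked.
Key observation: no deadlock: P4 fits now, and the freed resources carry the rest through.
The rest can finish in the order P4, P2, P7, P0. Walking it through:
  pool = (2, 0)
  run P4 (needs (0, 0), free (2, 0)); after release of (0, 2) the pool is (2, 2)
  run P2 (needs (1, 2), free (2, 2)); after release of (0, 3) the pool is (2, 5)
  run P7 (needs (1, 5), free (2, 5)); after release of (0, 1) the pool is (2, 6)
  run P0 (needs (2, 6), free (2, 6)); after release of (1, 2) the pool is (3, 8)


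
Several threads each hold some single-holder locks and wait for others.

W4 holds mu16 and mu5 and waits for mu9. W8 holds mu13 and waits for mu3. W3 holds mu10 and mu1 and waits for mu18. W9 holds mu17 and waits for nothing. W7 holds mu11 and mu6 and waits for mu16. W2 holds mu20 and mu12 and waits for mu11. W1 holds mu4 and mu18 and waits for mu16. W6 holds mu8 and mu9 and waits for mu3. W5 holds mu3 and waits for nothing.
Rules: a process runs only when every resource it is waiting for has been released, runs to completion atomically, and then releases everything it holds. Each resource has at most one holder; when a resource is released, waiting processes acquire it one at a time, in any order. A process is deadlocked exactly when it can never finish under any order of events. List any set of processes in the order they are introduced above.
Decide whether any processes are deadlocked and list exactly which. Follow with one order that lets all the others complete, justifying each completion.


No process is deadlocked.
Key observation: although several processes wait, no cycle exists — each chain bottoms out at a free runner.
One completion order for the rest: W5, W9, W6, W4, W1, W7, W2, W3, W8.
Step-by-step check:
  W5 waits on nothing -> runs at once and releases mu3
  W9 waits on nothing -> runs at once and releases mu17
  W6 waits on mu3 — all released -> runs and releases mu8 and mu9
  W4 waits on mu9 — all released -> runs and releases mu16 and mu5
  W1 waits on mu16 — all released -> runs and releases mu4 and mu18
  W7 waits on mu16 — all released -> runs and releases mu11 and mu6
  W2 waits on mu11 — all released -> runs and releases mu20 and mu12
  W3 waits on mu18 — all released -> runs and releases mu10 and mu1
  W8 waits on mu3 — all released -> runs and releases mu13


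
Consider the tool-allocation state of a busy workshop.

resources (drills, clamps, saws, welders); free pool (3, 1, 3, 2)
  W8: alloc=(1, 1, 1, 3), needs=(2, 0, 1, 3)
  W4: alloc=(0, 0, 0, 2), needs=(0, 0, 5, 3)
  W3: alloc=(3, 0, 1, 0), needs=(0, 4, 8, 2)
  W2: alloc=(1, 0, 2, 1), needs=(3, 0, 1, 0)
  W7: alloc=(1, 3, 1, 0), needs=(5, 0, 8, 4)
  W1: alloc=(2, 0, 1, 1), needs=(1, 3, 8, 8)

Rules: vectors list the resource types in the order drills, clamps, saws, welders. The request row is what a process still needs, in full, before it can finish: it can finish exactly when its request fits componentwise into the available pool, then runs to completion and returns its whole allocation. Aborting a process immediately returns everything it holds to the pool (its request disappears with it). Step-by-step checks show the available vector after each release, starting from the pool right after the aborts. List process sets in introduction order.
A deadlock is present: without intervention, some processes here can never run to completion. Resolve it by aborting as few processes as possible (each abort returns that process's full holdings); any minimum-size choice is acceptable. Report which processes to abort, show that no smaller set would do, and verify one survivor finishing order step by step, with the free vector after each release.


Abort W7 and W1.
Key observation: before aborting W7 and W1, W3 was permanently blocked — no order could ever run it; afterwards it completes at step 4.
No one abort is enough; case by case: W8 alone leaves W3 blocked (short on clamps and saws); W4 alone leaves W3 blocked (short on clamps and saws); W3 alone leaves W7 blocked (short on saws); W2 alone leaves W3 blocked (short on clamps and saws); W7 alone leaves W3 blocked (short on saws); W1 alone leaves W3 blocked (short on clamps and saws).
One survivor order: W2, W8, W4, W3. Step-by-step check (post-abort pool first):
  pool = (6, 4, 5, 3)
  W2 needs (3, 0, 1, 0) <= (6, 4, 5, 3) -> finishes; pool += (1, 0, 2, 1) = (7, 4, 7, 4)
  W8 needs (2, 0, 1, 3) <= (7, 4, 7, 4) -> finishes; pool += (1, 1, 1, 3) = (8, 5, 8, 7)
  W4 needs (0, 0, 5, 3) <= (8, 5, 8, 7) -> finishes; pool += (0, 0, 0, 2) = (8, 5, 8, 9)
  W3 needs (0, 4, 8, 2) <= (8, 5, 8, 9) -> finishes; pool += (3, 0, 1, 0) = (11, 5, 9, 9)


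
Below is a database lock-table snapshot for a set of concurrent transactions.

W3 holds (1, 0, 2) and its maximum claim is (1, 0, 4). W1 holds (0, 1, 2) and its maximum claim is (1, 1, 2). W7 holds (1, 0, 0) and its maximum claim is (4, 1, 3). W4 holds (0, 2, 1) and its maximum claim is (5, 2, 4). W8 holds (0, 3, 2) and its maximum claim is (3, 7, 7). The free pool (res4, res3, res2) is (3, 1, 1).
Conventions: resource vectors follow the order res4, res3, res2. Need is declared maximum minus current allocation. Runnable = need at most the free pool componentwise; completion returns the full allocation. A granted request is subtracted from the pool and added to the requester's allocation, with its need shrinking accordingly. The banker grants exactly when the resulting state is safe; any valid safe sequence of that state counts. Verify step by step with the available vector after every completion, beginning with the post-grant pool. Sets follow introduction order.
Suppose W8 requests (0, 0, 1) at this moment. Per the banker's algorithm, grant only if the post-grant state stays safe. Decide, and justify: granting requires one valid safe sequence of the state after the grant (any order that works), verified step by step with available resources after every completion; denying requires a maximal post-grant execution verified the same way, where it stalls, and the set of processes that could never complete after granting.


GRANT: granting preserves safety; a valid post-grant sequence is W1, W3, W7, W4, W8.
Key observation: with (3, 1, 0) left after the transfer, W1 can run at once — the state stays safe.
Step-by-step check of the post-grant state:
  pool = (3, 1, 0)
  W1: need (1, 0, 0) fits (3, 1, 0); releases (0, 1, 2), pool now (3, 2, 2)
  W3: need (0, 0, 2) fits (3, 2, 2); releases (1, 0, 2), pool now (4, 2, 4)
  W7: need (3, 1, 3) fits (4, 2, 4); releases (1, 0, 0), pool now (5, 2, 4)
  W4: need (5, 0, 3) fits (5, 2, 4); releases (0, 2, 1), pool now (5, 4, 5)
  W8: need (3, 4, 4) fits (5, 4, 5); releases (0, 3, 3), pool now (5, 7, 8)


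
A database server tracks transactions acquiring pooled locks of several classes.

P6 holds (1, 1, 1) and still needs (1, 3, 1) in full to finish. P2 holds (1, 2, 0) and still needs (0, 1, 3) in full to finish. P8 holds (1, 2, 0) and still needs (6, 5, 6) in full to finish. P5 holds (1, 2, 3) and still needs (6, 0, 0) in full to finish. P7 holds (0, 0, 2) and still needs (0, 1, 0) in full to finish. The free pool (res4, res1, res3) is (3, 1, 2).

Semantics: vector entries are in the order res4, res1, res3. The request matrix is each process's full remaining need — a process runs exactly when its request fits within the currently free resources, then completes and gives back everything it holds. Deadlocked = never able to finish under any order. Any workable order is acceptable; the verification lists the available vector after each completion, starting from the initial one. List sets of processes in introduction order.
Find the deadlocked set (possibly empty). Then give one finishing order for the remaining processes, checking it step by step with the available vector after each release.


The deadlocked set is P8 and P5.
Key observation: once P7, P2, P6 finish, the pool peaks at (5, 4, 5) — and every remaining process still needs more res4 than that.
A valid finishing order for the others: P7, P2, P6. Verifying each step:
  pool = (3, 1, 2)
  P7 needs (0, 1, 0) <= (3, 1, 2) -> finishes; pool += (0, 0, 2) = (3, 1, 4)
  P2 needs (0, 1, 3) <= (3, 1, 4) -> finishes; pool += (1, 2, 0) = (4, 3, 4)
  P6 needs (1, 3, 1) <= (4, 3, 4) -> finishes; pool += (1, 1, 1) = (5, 4, 5)
None of the blocked processes ever fits:
  P8 still needs (6, 5, 6) but only (5, 4, 5) is free — short on res4, res1 and res3
  P5 still needs (6, 0, 0) but only (5, 4, 5) is free — short on res4


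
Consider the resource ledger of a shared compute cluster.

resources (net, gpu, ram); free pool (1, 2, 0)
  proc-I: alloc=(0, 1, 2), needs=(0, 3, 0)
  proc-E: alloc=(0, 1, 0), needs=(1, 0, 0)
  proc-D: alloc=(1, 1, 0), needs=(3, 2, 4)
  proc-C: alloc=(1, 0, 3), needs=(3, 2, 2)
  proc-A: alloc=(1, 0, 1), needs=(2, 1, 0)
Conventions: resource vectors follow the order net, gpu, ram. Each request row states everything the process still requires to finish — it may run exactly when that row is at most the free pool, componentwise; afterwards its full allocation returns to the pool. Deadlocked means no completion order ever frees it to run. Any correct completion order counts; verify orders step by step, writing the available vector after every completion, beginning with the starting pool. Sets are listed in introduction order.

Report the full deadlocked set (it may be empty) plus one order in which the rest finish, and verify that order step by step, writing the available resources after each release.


Deadlocked set: proc-D, proc-C and proc-A.
Key observation: after proc-E, proc-I complete, (1, 4, 2) is the best the pool ever gets, yet each leftover process wants more net.
A valid finishing order for the others: proc-E, proc-I. Step-by-step check:
  pool = (1, 2, 0)
  run proc-E (needs (1, 0, 0), free (1, 2, 0)); after release of (0, 1, 0) the pool is (1, 3, 0)
  run proc-I (needs (0, 3, 0), free (1, 3, 0)); after release of (0, 1, 2) the pool is (1, 4, 2)
None of the blocked processes ever fits:
  proc-D still needs (3, 2, 4) but only (1, 4, 2) is free — short on net and ram
  proc-C still needs (3, 2, 2) but only (1, 4, 2) is free — short on net
  proc-A still needs (2, 1, 0) but only (1, 4, 2) is free — short on net


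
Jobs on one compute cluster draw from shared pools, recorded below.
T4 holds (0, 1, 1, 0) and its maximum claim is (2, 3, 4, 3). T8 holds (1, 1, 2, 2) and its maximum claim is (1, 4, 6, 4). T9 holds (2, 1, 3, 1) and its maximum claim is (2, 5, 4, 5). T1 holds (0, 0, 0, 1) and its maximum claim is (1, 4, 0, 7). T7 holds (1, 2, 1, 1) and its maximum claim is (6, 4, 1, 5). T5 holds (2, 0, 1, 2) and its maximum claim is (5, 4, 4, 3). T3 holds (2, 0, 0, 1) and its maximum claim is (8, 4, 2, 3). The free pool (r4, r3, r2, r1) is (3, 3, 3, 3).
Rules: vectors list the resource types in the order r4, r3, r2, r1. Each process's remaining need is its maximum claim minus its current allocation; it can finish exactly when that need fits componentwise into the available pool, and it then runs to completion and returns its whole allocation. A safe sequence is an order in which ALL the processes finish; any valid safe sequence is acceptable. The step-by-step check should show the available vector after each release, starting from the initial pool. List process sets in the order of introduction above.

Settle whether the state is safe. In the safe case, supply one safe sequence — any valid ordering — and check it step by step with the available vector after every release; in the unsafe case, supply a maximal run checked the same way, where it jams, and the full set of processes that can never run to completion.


The state is SAFE; one workable sequence: T4, T5, T8, T3, T1, T7, T9.
Key observation: T4 is the earliest step where a requested resource binds exactly: need (2, 2, 3, 3), pool (3, 3, 3, 3) at its turn.
Step-by-step check:
  pool = (3, 3, 3, 3)
  run T4 (needs (2, 2, 3, 3), free (3, 3, 3, 3)); after release of (0, 1, 1, 0) the pool is (3, 4, 4, 3)
  run T5 (needs (3, 4, 3, 1), free (3, 4, 4, 3)); after release of (2, 0, 1, 2) the pool is (5, 4, 5, 5)
  run T8 (needs (0, 3, 4, 2), free (5, 4, 5, 5)); after release of (1, 1, 2, 2) the pool is (6, 5, 7, 7)
  run T3 (needs (6, 4, 2, 2), free (6, 5, 7, 7)); after release of (2, 0, 0, 1) the pool is (8, 5, 7, 8)
  run T1 (needs (1, 4, 0, 6), free (8, 5, 7, 8)); after release of (0, 0, 0, 1) the pool is (8, 5, 7, 9)
  run T7 (needs (5, 2, 0, 4), free (8, 5, 7, 9)); after release of (1, 2, 1, 1) the pool is (9, 7, 8, 10)
  run T9 (needs (0, 4, 1, 4), free (9, 7, 8, 10)); after release of (2, 1, 3, 1) the pool is (11, 8, 11, 11)


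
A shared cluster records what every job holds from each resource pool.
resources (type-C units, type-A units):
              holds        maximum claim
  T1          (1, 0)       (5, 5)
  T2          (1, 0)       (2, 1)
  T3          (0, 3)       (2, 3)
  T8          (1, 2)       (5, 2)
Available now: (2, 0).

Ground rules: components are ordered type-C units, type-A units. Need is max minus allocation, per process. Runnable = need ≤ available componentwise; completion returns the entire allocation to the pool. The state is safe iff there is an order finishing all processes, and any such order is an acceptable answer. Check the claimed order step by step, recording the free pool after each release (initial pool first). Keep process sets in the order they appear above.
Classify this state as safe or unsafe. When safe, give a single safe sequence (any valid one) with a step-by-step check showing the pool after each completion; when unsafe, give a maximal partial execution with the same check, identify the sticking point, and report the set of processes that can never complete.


UNSAFE — no complete ordering exists.
Key observation: the wall is type-C units: completing T3, T2 brings the pool only to (3, 3), and all the rest need more.
A maximal execution: T3, T2 — then nothing else fits. Check, step by step:
  pool = (2, 0)
  T3: need (2, 0) fits (2, 0); releases (0, 3), pool now (2, 3)
  T2: need (1, 1) fits (2, 3); releases (1, 0), pool now (3, 3)
  T1 cannot run: need (4, 5) vs free (3, 3) (insufficient type-C units and type-A units)
  T8 cannot run: need (4, 0) vs free (3, 3) (insufficient type-C units)
Never able to finish: T1 and T8.


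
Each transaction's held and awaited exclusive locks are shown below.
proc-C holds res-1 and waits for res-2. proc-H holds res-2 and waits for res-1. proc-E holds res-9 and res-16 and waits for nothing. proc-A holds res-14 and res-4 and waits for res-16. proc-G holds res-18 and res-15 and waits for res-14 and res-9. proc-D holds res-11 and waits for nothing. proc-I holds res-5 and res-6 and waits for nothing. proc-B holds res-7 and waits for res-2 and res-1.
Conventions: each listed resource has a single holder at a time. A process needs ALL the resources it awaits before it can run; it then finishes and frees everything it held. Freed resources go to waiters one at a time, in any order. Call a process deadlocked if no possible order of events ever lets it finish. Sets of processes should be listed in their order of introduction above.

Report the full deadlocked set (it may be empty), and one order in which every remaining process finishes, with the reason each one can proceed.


Deadlocked set: proc-C, proc-H and proc-B.
Key observation: the knot is the closed ring of waits proc-C -> proc-H -> proc-C; proc-B waits into the deadlock from upstream.
One completion order for the rest: proc-I, proc-E, proc-A, proc-G, proc-D.
Step-by-step check:
  proc-I: no waits; runs immediately, freeing res-5 and res-6
  proc-E: no waits; runs immediately, freeing res-9 and res-16
  proc-A: everything it awaited (res-16) is free; runs, freeing res-14 and res-4
  proc-G: everything it awaited (res-14 and res-9) is free; runs, freeing res-18 and res-15
  proc-D: no waits; runs immediately, freeing res-11
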